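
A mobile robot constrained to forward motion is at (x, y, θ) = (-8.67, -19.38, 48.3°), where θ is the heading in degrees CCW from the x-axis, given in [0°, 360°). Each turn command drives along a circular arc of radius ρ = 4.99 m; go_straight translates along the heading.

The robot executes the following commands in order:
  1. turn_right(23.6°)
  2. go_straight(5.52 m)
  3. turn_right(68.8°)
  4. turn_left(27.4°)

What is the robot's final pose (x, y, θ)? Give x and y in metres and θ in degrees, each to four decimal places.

(5.5820, -18.0055, 343.3000°)

set_pose: (x, y, θ) = (-8.6700, -19.3800, 48.3000°), ρ = 4.99
turn_right(23.6°): centre at ρ to the right, rotate −23.6° → (-7.0294, -18.1660, 24.7000°)
go_straight(5.52): x += 5.52·cos θ, y += 5.52·sin θ → (-2.0145, -15.8594, 24.7000°)
turn_right(68.8°): centre at ρ to the right, rotate −68.8° → (3.5433, -16.8094, -44.1000° ≡ 315.9000°)
turn_left(27.4°): centre at ρ to the left, rotate +27.4° → (5.5820, -18.0055, 343.3000°)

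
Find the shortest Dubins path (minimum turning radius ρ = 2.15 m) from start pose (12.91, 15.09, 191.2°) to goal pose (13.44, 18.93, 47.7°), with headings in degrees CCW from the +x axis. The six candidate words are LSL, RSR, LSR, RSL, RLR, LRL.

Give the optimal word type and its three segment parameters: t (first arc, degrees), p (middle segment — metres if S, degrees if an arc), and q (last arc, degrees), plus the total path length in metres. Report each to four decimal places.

LRL: t = 28.8166°, p = 237.4341°, q = 65.1175°, L = 12.4345 m

Let ψ = atan2(Δy, Δx) = atan2(3.84, 0.53) = 82.1416° be the start→goal bearing.
Normalize: d = |goal − start| / ρ = 3.876403/2.15 = 1.802978, α = (θ_start − ψ) mod 360° = 109.0584° = 1.903427 rad, β = (θ_goal − ψ) mod 360° = 325.5584° = 5.682065 rad.
Common terms: sin α = 0.945186, cos α = -0.326531, sin β = -0.565566, cos β = 0.824703, cos(α−β) = -0.803857, d² = 3.250730. Work in radians in the unit-radius frame; every candidate has L = ρ·(t + p + q).
LSL: p² = 2 + d² − 2cos(α−β) + 2d(sin α − sin β) = 12.306153; p = √p² = 3.508013; φ = atan2(cos β − cos α, d + sin α − sin β) = 0.334368 rad; t = (φ − α) mod 2π = 4.714126 rad, q = (β − φ) mod 2π = 5.347697 rad → L = 2.15·(4.714126 + 3.508013 + 5.347697) = 2.15·13.569836 = 29.175147 m
RSR: p² = 2 + d² − 2cos(α−β) + 2d(sin β − sin α) = 1.410735; p = √p² = 1.187744; φ = atan2(cos α − cos β, d − sin α + sin β) = -1.322210 rad; t = (α − φ) mod 2π = 3.225638 rad, q = (φ − β) mod 2π = 5.562095 rad → L = 2.15·(3.225638 + 1.187744 + 5.562095) = 2.15·9.975476 = 21.447274 m
LSR: p² = d² − 2 + 2cos(α−β) + 2d(sin α + sin β) = 1.011909; p = √p² = 1.005937; φ = atan2(−cos α − cos β, d + sin α + sin β) − atan2(−2, p) = 0.880374 rad; t = (φ − α) mod 2π = 5.260132 rad, q = (φ − β) mod 2π = 1.481494 rad → L = 2.15·(5.260132 + 1.005937 + 1.481494) = 2.15·7.747563 = 16.657259 m
RSL: p² = d² − 2 + 2cos(α−β) − 2d(sin α + sin β) = -1.725877 < 0 → infeasible
RLR: c = (6 − d² + 2cos(α−β) + 2d(sin α − sin β))/8 = 0.823658; p = 2π − arccos c = 5.680221 rad; φ = atan2(cos α − cos β, d − sin α + sin β) = -1.322210 rad; t = (α − φ + p/2) mod 2π = 6.065748 rad, q = (α − β − t + p) mod 2π = 2.119020 rad → L = 2.15·(6.065748 + 5.680221 + 2.119020) = 2.15·13.864989 = 29.809727 m
LRL: c = (6 − d² + 2cos(α−β) − 2d(sin α − sin β))/8 = -0.538269; p = 2π − arccos c = 4.144007 rad; φ = atan2(cos β − cos α, d + sin α − sin β) = 0.334368 rad; t = (φ − α + p/2) mod 2π = 0.502944 rad, q = (β − α − t + p) mod 2π = 1.136515 rad → L = 2.15·(0.502944 + 4.144007 + 1.136515) = 2.15·5.783467 = 12.434453 m
Shortest: LRL with L = 12.434453 m ≈ 12.4345 m
Convert LRL to answer units (arcs ×180/π): t = 0.502944·180/π = 28.8166°, p = 4.144007·180/π = 237.4341°, q = 1.136515·180/π = 65.1175°, L = 12.4345 m.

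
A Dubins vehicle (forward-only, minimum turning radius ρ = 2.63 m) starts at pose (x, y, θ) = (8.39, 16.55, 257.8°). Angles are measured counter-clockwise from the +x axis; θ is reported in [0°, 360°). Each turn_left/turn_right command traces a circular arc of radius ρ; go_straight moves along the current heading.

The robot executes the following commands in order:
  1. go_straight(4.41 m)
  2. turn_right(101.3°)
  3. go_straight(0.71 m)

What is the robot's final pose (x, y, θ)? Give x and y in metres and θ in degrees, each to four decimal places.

(3.1876, 10.6666, 156.5000°)

set_pose: (x, y, θ) = (8.3900, 16.5500, 257.8000°), ρ = 2.63
go_straight(4.41): x += 4.41·cos θ, y += 4.41·sin θ → (7.4581, 12.2396, 257.8000°)
turn_right(101.3°): centre at ρ to the right, rotate −101.3° → (3.8387, 10.3835, 156.5000°)
go_straight(0.71): x += 0.71·cos θ, y += 0.71·sin θ → (3.1876, 10.6666, 156.5000°)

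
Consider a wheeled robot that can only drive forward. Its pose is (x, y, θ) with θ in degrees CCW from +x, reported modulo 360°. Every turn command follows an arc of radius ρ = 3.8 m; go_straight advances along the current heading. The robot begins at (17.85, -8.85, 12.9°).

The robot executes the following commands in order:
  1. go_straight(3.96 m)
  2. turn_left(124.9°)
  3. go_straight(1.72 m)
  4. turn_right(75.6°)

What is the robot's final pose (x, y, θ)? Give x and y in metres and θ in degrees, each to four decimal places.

set_pose: (x, y, θ) = (17.8500, -8.8500, 12.9000°), ρ = 3.8
go_straight(3.96): x += 3.96·cos θ, y += 3.96·sin θ → (21.7101, -7.9659, 12.9000°)
turn_left(124.9°): centre at ρ to the left, rotate +124.9° → (23.4142, -1.4468, 137.8000°)
go_straight(1.72): x += 1.72·cos θ, y += 1.72·sin θ → (22.1401, -0.2914, 137.8000°)
turn_right(75.6°): centre at ρ to the right, rotate −75.6° → (21.3312, 4.2959, 62.2000°)

(21.3312, 4.2959, 62.2000°)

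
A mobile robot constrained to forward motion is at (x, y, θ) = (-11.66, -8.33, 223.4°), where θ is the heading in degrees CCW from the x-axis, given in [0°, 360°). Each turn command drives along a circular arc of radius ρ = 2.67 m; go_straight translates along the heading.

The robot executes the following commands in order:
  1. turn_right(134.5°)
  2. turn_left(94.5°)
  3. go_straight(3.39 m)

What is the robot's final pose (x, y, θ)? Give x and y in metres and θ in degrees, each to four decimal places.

set_pose: (x, y, θ) = (-11.6600, -8.3300, 223.4000°), ρ = 2.67
turn_right(134.5°): centre at ρ to the right, rotate −134.5° → (-16.1640, -6.3388, 88.9000°)
turn_left(94.5°): centre at ρ to the left, rotate +94.5° → (-18.9919, -3.6222, 183.4000°)
go_straight(3.39): x += 3.39·cos θ, y += 3.39·sin θ → (-22.3759, -3.8233, 183.4000°)

(-22.3759, -3.8233, 183.4000°)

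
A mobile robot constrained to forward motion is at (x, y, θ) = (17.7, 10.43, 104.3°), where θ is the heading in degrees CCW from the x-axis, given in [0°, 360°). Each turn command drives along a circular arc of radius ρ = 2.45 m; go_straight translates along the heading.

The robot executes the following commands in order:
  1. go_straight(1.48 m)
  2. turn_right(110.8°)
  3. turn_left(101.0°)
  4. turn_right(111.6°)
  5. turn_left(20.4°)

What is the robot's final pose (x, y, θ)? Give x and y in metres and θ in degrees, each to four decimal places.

(26.7300, 19.9597, 3.3000°)

set_pose: (x, y, θ) = (17.7000, 10.4300, 104.3000°), ρ = 2.45
go_straight(1.48): x += 1.48·cos θ, y += 1.48·sin θ → (17.3344, 11.8641, 104.3000°)
turn_right(110.8°): centre at ρ to the right, rotate −110.8° → (19.9859, 14.9035, -6.5000° ≡ 353.5000°)
turn_left(101.0°): centre at ρ to the left, rotate +101.0° → (22.7057, 17.5300, 454.5000° ≡ 94.5000°)
turn_right(111.6°): centre at ρ to the right, rotate −111.6° → (25.8685, 20.0639, -17.1000° ≡ 342.9000°)
turn_left(20.4°): centre at ρ to the left, rotate +20.4° → (26.7300, 19.9597, 363.3000° ≡ 3.3000°)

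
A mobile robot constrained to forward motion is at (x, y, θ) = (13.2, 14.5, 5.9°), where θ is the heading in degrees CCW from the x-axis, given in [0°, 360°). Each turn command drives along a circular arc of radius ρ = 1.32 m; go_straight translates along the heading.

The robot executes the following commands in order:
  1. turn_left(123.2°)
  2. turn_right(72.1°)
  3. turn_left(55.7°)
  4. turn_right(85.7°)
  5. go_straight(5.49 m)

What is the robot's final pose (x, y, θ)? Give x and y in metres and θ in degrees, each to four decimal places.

set_pose: (x, y, θ) = (13.2000, 14.5000, 5.9000°), ρ = 1.32
turn_left(123.2°): centre at ρ to the left, rotate +123.2° → (14.0887, 16.6455, 129.1000°)
turn_right(72.1°): centre at ρ to the right, rotate −72.1° → (14.0060, 18.1969, 57.0000°)
turn_left(55.7°): centre at ρ to the left, rotate +55.7° → (14.1167, 19.4252, 112.7000°)
turn_right(85.7°): centre at ρ to the right, rotate −85.7° → (14.7352, 21.1108, 27.0000°)
go_straight(5.49): x += 5.49·cos θ, y += 5.49·sin θ → (19.6268, 23.6032, 27.0000°)

(19.6268, 23.6032, 27.0000°)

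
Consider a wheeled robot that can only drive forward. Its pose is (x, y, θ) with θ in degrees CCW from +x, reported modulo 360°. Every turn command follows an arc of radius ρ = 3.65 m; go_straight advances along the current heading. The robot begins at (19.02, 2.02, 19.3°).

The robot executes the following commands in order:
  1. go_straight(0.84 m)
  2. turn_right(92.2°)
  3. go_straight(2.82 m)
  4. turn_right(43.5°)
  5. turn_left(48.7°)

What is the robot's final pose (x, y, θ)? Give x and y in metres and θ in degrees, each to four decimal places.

(25.0100, -8.4734, 292.3000°)

set_pose: (x, y, θ) = (19.0200, 2.0200, 19.3000°), ρ = 3.65
go_straight(0.84): x += 0.84·cos θ, y += 0.84·sin θ → (19.8128, 2.2976, 19.3000°)
turn_right(92.2°): centre at ρ to the right, rotate −92.2° → (24.5078, -0.0740, -72.9000° ≡ 287.1000°)
go_straight(2.82): x += 2.82·cos θ, y += 2.82·sin θ → (25.3370, -2.7693, 287.1000°)
turn_right(43.5°): centre at ρ to the right, rotate −43.5° → (25.1177, -5.4655, 243.6000°)
turn_left(48.7°): centre at ρ to the left, rotate +48.7° → (25.0100, -8.4734, 292.3000°)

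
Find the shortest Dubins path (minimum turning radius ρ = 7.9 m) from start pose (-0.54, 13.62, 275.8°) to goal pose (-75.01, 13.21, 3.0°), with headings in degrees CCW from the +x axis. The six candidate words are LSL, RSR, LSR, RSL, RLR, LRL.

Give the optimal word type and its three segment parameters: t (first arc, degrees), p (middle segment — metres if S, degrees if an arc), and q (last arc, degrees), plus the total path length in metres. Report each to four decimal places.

Let ψ = atan2(Δy, Δx) = atan2(-0.41, -74.47) = -179.6846° be the start→goal bearing.
Normalize: d = |goal − start| / ρ = 74.471129/7.9 = 9.426725, α = (θ_start − ψ) mod 360° = 95.4846° = 1.666520 rad, β = (θ_goal − ψ) mod 360° = 182.6846° = 3.188447 rad.
Common terms: sin α = 0.995422, cos α = -0.095577, sin β = -0.046837, cos β = -0.998903, cos(α−β) = 0.048850, d² = 88.863147. Work in radians in the unit-radius frame; every candidate has L = ρ·(t + p + q).
LSL: p² = 2 + d² − 2cos(α−β) + 2d(sin α − sin β) = 110.415630; p = √p² = 10.507884; φ = atan2(cos β − cos α, d + sin α − sin β) = -0.086073 rad; t = (φ − α) mod 2π = 4.530593 rad, q = (β − φ) mod 2π = 3.274520 rad → L = 7.9·(4.530593 + 10.507884 + 3.274520) = 7.9·18.312997 = 144.672673 m
RSR: p² = 2 + d² − 2cos(α−β) + 2d(sin β − sin α) = 71.115265; p = √p² = 8.432987; φ = atan2(cos α − cos β, d − sin α + sin β) = 0.107324 rad; t = (α − φ) mod 2π = 1.559196 rad, q = (φ − β) mod 2π = 3.202062 rad → L = 7.9·(1.559196 + 8.432987 + 3.202062) = 7.9·13.194245 = 104.234535 m
LSR: p² = d² − 2 + 2cos(α−β) + 2d(sin α + sin β) = 104.844942; p = √p² = 10.239382; φ = atan2(−cos α − cos β, d + sin α + sin β) − atan2(−2, p) = 0.297996 rad; t = (φ − α) mod 2π = 4.914661 rad, q = (φ − β) mod 2π = 3.392734 rad → L = 7.9·(4.914661 + 10.239382 + 3.392734) = 7.9·18.546777 = 146.519541 m
RSL: p² = d² − 2 + 2cos(α−β) − 2d(sin α + sin β) = 69.076751; p = √p² = 8.311242; φ = atan2(cos α + cos β, d − sin α − sin β) − atan2(2, p) = -0.364532 rad; t = (α − φ) mod 2π = 2.031052 rad, q = (β − φ) mod 2π = 3.552979 rad → L = 7.9·(2.031052 + 8.311242 + 3.552979) = 7.9·13.895274 = 109.772665 m
RLR: c = (6 − d² + 2cos(α−β) + 2d(sin α − sin β))/8 = -7.889408, |c| > 1 → infeasible
LRL: c = (6 − d² + 2cos(α−β) − 2d(sin α − sin β))/8 = -12.801954, |c| > 1 → infeasible
Shortest: RSR with L = 104.234535 m ≈ 104.2345 m
Convert RSR to answer units (arcs ×180/π): t = 1.559196·180/π = 89.3353°, p = ρ·p = 7.9·8.432987 = 66.6206 m, q = 3.202062·180/π = 183.4647°, L = 104.2345 m.

RSR: t = 89.3353°, p = 66.6206 m, q = 183.4647°, L = 104.2345 m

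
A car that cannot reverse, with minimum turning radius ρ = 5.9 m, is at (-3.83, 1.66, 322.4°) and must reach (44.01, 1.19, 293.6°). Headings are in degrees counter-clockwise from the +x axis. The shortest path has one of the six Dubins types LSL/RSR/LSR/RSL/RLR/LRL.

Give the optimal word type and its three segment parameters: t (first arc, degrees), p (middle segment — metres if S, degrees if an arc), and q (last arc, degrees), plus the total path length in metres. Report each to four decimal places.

Let ψ = atan2(Δy, Δx) = atan2(-0.47, 47.84) = -0.5629° be the start→goal bearing.
Normalize: d = |goal − start| / ρ = 47.842309/5.9 = 8.108866, α = (θ_start − ψ) mod 360° = 322.9629° = 5.636766 rad, β = (θ_goal − ψ) mod 360° = 294.1629° = 5.134111 rad.
Common terms: sin α = -0.602332, cos α = 0.798245, sin β = -0.912386, cos β = 0.409332, cos(α−β) = 0.876307, d² = 65.753706. Work in radians in the unit-radius frame; every candidate has L = ρ·(t + p + q).
LSL: p² = 2 + d² − 2cos(α−β) + 2d(sin α − sin β) = 71.029452; p = √p² = 8.427897; φ = atan2(cos β − cos α, d + sin α − sin β) = -0.046162 rad; t = (φ − α) mod 2π = 0.600257 rad, q = (β − φ) mod 2π = 5.180273 rad → L = 5.9·(0.600257 + 8.427897 + 5.180273) = 5.9·14.208428 = 83.829724 m
RSR: p² = 2 + d² − 2cos(α−β) + 2d(sin β − sin α) = 60.972733; p = √p² = 7.808504; φ = atan2(cos α − cos β, d − sin α + sin β) = 0.049827 rad; t = (α − φ) mod 2π = 5.586939 rad, q = (φ − β) mod 2π = 1.198902 rad → L = 5.9·(5.586939 + 7.808504 + 1.198902) = 5.9·14.594344 = 86.106630 m
LSR: p² = d² − 2 + 2cos(α−β) + 2d(sin α + sin β) = 40.941032; p = √p² = 6.398518; φ = atan2(−cos α − cos β, d + sin α + sin β) − atan2(−2, p) = 0.121829 rad; t = (φ − α) mod 2π = 0.768249 rad, q = (φ − β) mod 2π = 1.270904 rad → L = 5.9·(0.768249 + 6.398518 + 1.270904) = 5.9·8.437670 = 49.782255 m
RSL: p² = d² − 2 + 2cos(α−β) − 2d(sin α + sin β) = 90.071606; p = √p² = 9.490606; φ = atan2(cos α + cos β, d − sin α − sin β) − atan2(2, p) = -0.082867 rad; t = (α − φ) mod 2π = 5.719633 rad, q = (β − φ) mod 2π = 5.216978 rad → L = 5.9·(5.719633 + 9.490606 + 5.216978) = 5.9·20.427217 = 120.520580 m
RLR: c = (6 − d² + 2cos(α−β) + 2d(sin α − sin β))/8 = -6.621592, |c| > 1 → infeasible
LRL: c = (6 − d² + 2cos(α−β) − 2d(sin α − sin β))/8 = -7.878681, |c| > 1 → infeasible
Shortest: LSR with L = 49.782255 m ≈ 49.7823 m
Convert LSR to answer units (arcs ×180/π): t = 0.768249·180/π = 44.0174°, p = ρ·p = 5.9·6.398518 = 37.7513 m, q = 1.270904·180/π = 72.8174°, L = 49.7823 m.

LSR: t = 44.0174°, p = 37.7513 m, q = 72.8174°, L = 49.7823 m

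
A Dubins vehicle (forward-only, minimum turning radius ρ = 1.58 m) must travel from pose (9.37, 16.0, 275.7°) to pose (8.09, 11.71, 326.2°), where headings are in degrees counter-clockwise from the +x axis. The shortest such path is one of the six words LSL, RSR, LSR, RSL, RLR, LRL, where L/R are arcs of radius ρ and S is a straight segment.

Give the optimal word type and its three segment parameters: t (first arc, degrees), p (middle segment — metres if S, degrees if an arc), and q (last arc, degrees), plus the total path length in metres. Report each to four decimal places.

RLR: t = 131.7719°, p = 239.8451°, q = 57.5732°, L = 11.8354 m

Let ψ = atan2(Δy, Δx) = atan2(-4.29, -1.28) = -106.6134° be the start→goal bearing.
Normalize: d = |goal − start| / ρ = 4.476885/1.58 = 2.833472, α = (θ_start − ψ) mod 360° = 22.3134° = 0.389443 rad, β = (θ_goal − ψ) mod 360° = 72.8134° = 1.270834 rad.
Common terms: sin α = 0.379673, cos α = 0.925121, sin β = 0.955348, cos β = 0.295484, cos(α−β) = 0.636078, d² = 8.028561. Work in radians in the unit-radius frame; every candidate has L = ρ·(t + p + q).
LSL: p² = 2 + d² − 2cos(α−β) + 2d(sin α − sin β) = 5.494090; p = √p² = 2.343947; φ = atan2(cos β − cos α, d + sin α − sin β) = -0.271963 rad; t = (φ − α) mod 2π = 5.621780 rad, q = (β − φ) mod 2π = 1.542797 rad → L = 1.58·(5.621780 + 2.343947 + 1.542797) = 1.58·9.508524 = 15.023468 m
RSR: p² = 2 + d² − 2cos(α−β) + 2d(sin β − sin α) = 12.018720; p = √p² = 3.466803; φ = atan2(cos α − cos β, d − sin α + sin β) = 0.182632 rad; t = (α − φ) mod 2π = 0.206810 rad, q = (φ − β) mod 2π = 5.194984 rad → L = 1.58·(0.206810 + 3.466803 + 5.194984) = 1.58·8.868597 = 14.012383 m
LSR: p² = d² − 2 + 2cos(α−β) + 2d(sin α + sin β) = 14.866204; p = √p² = 3.855672; φ = atan2(−cos α − cos β, d + sin α + sin β) − atan2(−2, p) = 0.193655 rad; t = (φ − α) mod 2π = 6.087397 rad, q = (φ − β) mod 2π = 5.206006 rad → L = 1.58·(6.087397 + 3.855672 + 5.206006) = 1.58·15.149074 = 23.935537 m
RSL: p² = d² − 2 + 2cos(α−β) − 2d(sin α + sin β) = -0.264769 < 0 → infeasible
RLR: c = (6 − d² + 2cos(α−β) + 2d(sin α − sin β))/8 = -0.502340; p = 2π − arccos c = 4.186086 rad; φ = atan2(cos α − cos β, d − sin α + sin β) = 0.182632 rad; t = (α − φ + p/2) mod 2π = 2.299854 rad, q = (α − β − t + p) mod 2π = 1.004841 rad → L = 1.58·(2.299854 + 4.186086 + 1.004841) = 1.58·7.490781 = 11.835434 m
LRL: c = (6 − d² + 2cos(α−β) − 2d(sin α − sin β))/8 = 0.313239; p = 2π − arccos c = 5.030991 rad; φ = atan2(cos β − cos α, d + sin α − sin β) = -0.271963 rad; t = (φ − α + p/2) mod 2π = 1.854090 rad, q = (β − α − t + p) mod 2π = 4.058292 rad → L = 1.58·(1.854090 + 5.030991 + 4.058292) = 1.58·10.943372 = 17.290528 m
Shortest: RLR with L = 11.835434 m ≈ 11.8354 m
Convert RLR to answer units (arcs ×180/π): t = 2.299854·180/π = 131.7719°, p = 4.186086·180/π = 239.8451°, q = 1.004841·180/π = 57.5732°, L = 11.8354 m.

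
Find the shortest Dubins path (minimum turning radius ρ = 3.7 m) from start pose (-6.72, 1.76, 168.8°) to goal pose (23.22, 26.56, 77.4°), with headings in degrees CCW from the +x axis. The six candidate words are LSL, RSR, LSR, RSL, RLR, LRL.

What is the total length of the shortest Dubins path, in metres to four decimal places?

Let ψ = atan2(Δy, Δx) = atan2(24.80, 29.94) = 39.6357° be the start→goal bearing.
Normalize: d = |goal − start| / ρ = 38.877289/3.7 = 10.507375, α = (θ_start − ψ) mod 360° = 129.1643° = 2.254342 rad, β = (θ_goal − ψ) mod 360° = 37.7643° = 0.659111 rad.
Common terms: sin α = 0.775339, cos α = -0.631546, sin β = 0.612414, cos β = 0.790537, cos(α−β) = -0.024432, d² = 110.404938. Work in radians in the unit-radius frame; every candidate has L = ρ·(t + p + q).
LSL: p² = 2 + d² − 2cos(α−β) + 2d(sin α − sin β) = 115.877623; p = √p² = 10.764647; φ = atan2(cos β − cos α, d + sin α − sin β) = 0.132494 rad; t = (φ − α) mod 2π = 4.161338 rad, q = (β − φ) mod 2π = 0.526616 rad → L = 3.7·(4.161338 + 10.764647 + 0.526616) = 3.7·15.452601 = 57.174625 m
RSR: p² = 2 + d² − 2cos(α−β) + 2d(sin β − sin α) = 109.029981; p = √p² = 10.441742; φ = atan2(cos α − cos β, d − sin α + sin β) = -0.136617 rad; t = (α − φ) mod 2π = 2.390958 rad, q = (φ − β) mod 2π = 5.487458 rad → L = 3.7·(2.390958 + 10.441742 + 5.487458) = 3.7·18.320158 = 67.784586 m
LSR: p² = d² − 2 + 2cos(α−β) + 2d(sin α + sin β) = 137.519349; p = √p² = 11.726864; φ = atan2(−cos α − cos β, d + sin α + sin β) − atan2(−2, p) = 0.155558 rad; t = (φ − α) mod 2π = 4.184402 rad, q = (φ − β) mod 2π = 5.779633 rad → L = 3.7·(4.184402 + 11.726864 + 5.779633) = 3.7·21.690899 = 80.256326 m
RSL: p² = d² − 2 + 2cos(α−β) − 2d(sin α + sin β) = 79.192798; p = √p² = 8.899034; φ = atan2(cos α + cos β, d − sin α − sin β) − atan2(2, p) = -0.203638 rad; t = (α − φ) mod 2π = 2.457980 rad, q = (β − φ) mod 2π = 0.862749 rad → L = 3.7·(2.457980 + 8.899034 + 0.862749) = 3.7·12.219762 = 45.213119 m
RLR: c = (6 − d² + 2cos(α−β) + 2d(sin α − sin β))/8 = -12.628748, |c| > 1 → infeasible
LRL: c = (6 − d² + 2cos(α−β) − 2d(sin α − sin β))/8 = -13.484703, |c| > 1 → infeasible
Shortest: RSL with L = 45.213119 m ≈ 45.2131 m

45.2131 m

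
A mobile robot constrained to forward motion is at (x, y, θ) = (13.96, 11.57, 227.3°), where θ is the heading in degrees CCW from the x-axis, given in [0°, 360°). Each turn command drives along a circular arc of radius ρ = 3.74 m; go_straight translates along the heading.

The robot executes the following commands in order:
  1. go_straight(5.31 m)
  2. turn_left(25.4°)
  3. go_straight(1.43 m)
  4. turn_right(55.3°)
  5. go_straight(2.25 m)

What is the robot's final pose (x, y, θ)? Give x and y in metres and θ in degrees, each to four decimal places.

set_pose: (x, y, θ) = (13.9600, 11.5700, 227.3000°), ρ = 3.74
go_straight(5.31): x += 5.31·cos θ, y += 5.31·sin θ → (10.3590, 7.6676, 227.3000°)
turn_left(25.4°): centre at ρ to the left, rotate +25.4° → (9.5367, 6.2435, 252.7000°)
go_straight(1.43): x += 1.43·cos θ, y += 1.43·sin θ → (9.1115, 4.8782, 252.7000°)
turn_right(55.3°): centre at ρ to the right, rotate −55.3° → (6.6591, 2.4215, 197.4000°)
go_straight(2.25): x += 2.25·cos θ, y += 2.25·sin θ → (4.5121, 1.7486, 197.4000°)

(4.5121, 1.7486, 197.4000°)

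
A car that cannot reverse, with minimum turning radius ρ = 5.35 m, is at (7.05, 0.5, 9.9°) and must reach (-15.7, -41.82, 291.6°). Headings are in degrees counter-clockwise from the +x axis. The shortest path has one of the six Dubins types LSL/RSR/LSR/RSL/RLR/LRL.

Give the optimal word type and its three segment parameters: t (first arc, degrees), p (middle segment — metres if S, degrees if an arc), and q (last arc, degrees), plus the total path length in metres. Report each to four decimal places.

Let ψ = atan2(Δy, Δx) = atan2(-42.32, -22.75) = -118.2612° be the start→goal bearing.
Normalize: d = |goal − start| / ρ = 48.047319/5.35 = 8.980807, α = (θ_start − ψ) mod 360° = 128.1612° = 2.236835 rad, β = (θ_goal − ψ) mod 360° = 49.8612° = 0.870242 rad.
Common terms: sin α = 0.786276, cos α = -0.617876, sin β = 0.764485, cos β = 0.644642, cos(α−β) = 0.202787, d² = 80.654901. Work in radians in the unit-radius frame; every candidate has L = ρ·(t + p + q).
LSL: p² = 2 + d² − 2cos(α−β) + 2d(sin α − sin β) = 82.640726; p = √p² = 9.090694; φ = atan2(cos β − cos α, d + sin α − sin β) = 0.139331 rad; t = (φ − α) mod 2π = 4.185681 rad, q = (β − φ) mod 2π = 0.730911 rad → L = 5.35·(4.185681 + 9.090694 + 0.730911) = 5.35·14.007287 = 74.938985 m
RSR: p² = 2 + d² − 2cos(α−β) + 2d(sin β − sin α) = 81.857927; p = √p² = 9.047537; φ = atan2(cos α − cos β, d − sin α + sin β) = -0.140000 rad; t = (α − φ) mod 2π = 2.376834 rad, q = (φ − β) mod 2π = 5.272944 rad → L = 5.35·(2.376834 + 9.047537 + 5.272944) = 5.35·16.697315 = 89.330636 m
LSR: p² = d² − 2 + 2cos(α−β) + 2d(sin α + sin β) = 106.914638; p = √p² = 10.339953; φ = atan2(−cos α − cos β, d + sin α + sin β) − atan2(−2, p) = 0.188524 rad; t = (φ − α) mod 2π = 4.234874 rad, q = (φ − β) mod 2π = 5.601467 rad → L = 5.35·(4.234874 + 10.339953 + 5.601467) = 5.35·20.176295 = 107.943177 m
RSL: p² = d² − 2 + 2cos(α−β) − 2d(sin α + sin β) = 51.206313; p = √p² = 7.155859; φ = atan2(cos α + cos β, d − sin α − sin β) − atan2(2, p) = -0.268935 rad; t = (α − φ) mod 2π = 2.505769 rad, q = (β − φ) mod 2π = 1.139176 rad → L = 5.35·(2.505769 + 7.155859 + 1.139176) = 5.35·10.800804 = 57.784301 m
RLR: c = (6 − d² + 2cos(α−β) + 2d(sin α − sin β))/8 = -9.232241, |c| > 1 → infeasible
LRL: c = (6 − d² + 2cos(α−β) − 2d(sin α − sin β))/8 = -9.330091, |c| > 1 → infeasible
Shortest: RSL with L = 57.784301 m ≈ 57.7843 m
Convert RSL to answer units (arcs ×180/π): t = 2.505769·180/π = 143.5700°, p = ρ·p = 5.35·7.155859 = 38.2838 m, q = 1.139176·180/π = 65.2700°, L = 57.7843 m.

RSL: t = 143.5700°, p = 38.2838 m, q = 65.2700°, L = 57.7843 m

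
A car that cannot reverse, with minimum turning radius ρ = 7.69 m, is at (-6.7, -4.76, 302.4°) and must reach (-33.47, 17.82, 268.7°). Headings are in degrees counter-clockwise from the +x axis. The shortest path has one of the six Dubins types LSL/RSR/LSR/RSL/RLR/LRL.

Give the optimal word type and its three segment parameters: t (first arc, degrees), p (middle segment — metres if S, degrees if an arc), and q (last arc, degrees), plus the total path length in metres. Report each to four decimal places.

Let ψ = atan2(Δy, Δx) = atan2(22.58, -26.77) = 139.8530° be the start→goal bearing.
Normalize: d = |goal − start| / ρ = 35.021269/7.69 = 4.554131, α = (θ_start − ψ) mod 360° = 162.5470° = 2.836981 rad, β = (θ_goal − ψ) mod 360° = 128.8470° = 2.248805 rad.
Common terms: sin α = 0.299923, cos α = -0.953963, sin β = 0.778824, cos β = -0.627243, cos(α−β) = 0.831954, d² = 20.740111. Work in radians in the unit-radius frame; every candidate has L = ρ·(t + p + q).
LSL: p² = 2 + d² − 2cos(α−β) + 2d(sin α − sin β) = 16.714253; p = √p² = 4.088307; φ = atan2(cos β − cos α, d + sin α − sin β) = 0.080001 rad; t = (φ − α) mod 2π = 3.526206 rad, q = (β − φ) mod 2π = 2.168803 rad → L = 7.69·(3.526206 + 4.088307 + 2.168803) = 7.69·9.783316 = 75.233701 m
RSR: p² = 2 + d² − 2cos(α−β) + 2d(sin β − sin α) = 25.438154; p = √p² = 5.043625; φ = atan2(cos α − cos β, d − sin α + sin β) = -0.064824 rad; t = (α − φ) mod 2π = 2.901805 rad, q = (φ − β) mod 2π = 3.969556 rad → L = 7.69·(2.901805 + 5.043625 + 3.969556) = 7.69·11.914986 = 91.626245 m
LSR: p² = d² − 2 + 2cos(α−β) + 2d(sin α + sin β) = 30.229528; p = √p² = 5.498139; φ = atan2(−cos α − cos β, d + sin α + sin β) − atan2(−2, p) = 0.622547 rad; t = (φ − α) mod 2π = 4.068752 rad, q = (φ − β) mod 2π = 4.656928 rad → L = 7.69·(4.068752 + 5.498139 + 4.656928) = 7.69·14.223818 = 109.381159 m
RSL: p² = d² − 2 + 2cos(α−β) − 2d(sin α + sin β) = 10.578511; p = √p² = 3.252462; φ = atan2(cos α + cos β, d − sin α − sin β) − atan2(2, p) = -0.978299 rad; t = (α − φ) mod 2π = 3.815279 rad, q = (β − φ) mod 2π = 3.227103 rad → L = 7.69·(3.815279 + 3.252462 + 3.227103) = 7.69·10.294845 = 79.167359 m
RLR: c = (6 − d² + 2cos(α−β) + 2d(sin α − sin β))/8 = -2.179769, |c| > 1 → infeasible
LRL: c = (6 − d² + 2cos(α−β) − 2d(sin α − sin β))/8 = -1.089282, |c| > 1 → infeasible
Shortest: LSL with L = 75.233701 m ≈ 75.2337 m
Convert LSL to answer units (arcs ×180/π): t = 3.526206·180/π = 202.0367°, p = ρ·p = 7.69·4.088307 = 31.4391 m, q = 2.168803·180/π = 124.2633°, L = 75.2337 m.

LSL: t = 202.0367°, p = 31.4391 m, q = 124.2633°, L = 75.2337 m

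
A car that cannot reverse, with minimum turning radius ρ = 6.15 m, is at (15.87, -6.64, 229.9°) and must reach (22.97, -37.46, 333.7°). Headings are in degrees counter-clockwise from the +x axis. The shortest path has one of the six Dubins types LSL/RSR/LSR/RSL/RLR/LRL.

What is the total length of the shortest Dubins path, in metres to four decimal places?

Let ψ = atan2(Δy, Δx) = atan2(-30.82, 7.10) = -77.0271° be the start→goal bearing.
Normalize: d = |goal − start| / ρ = 31.627241/6.15 = 5.142641, α = (θ_start − ψ) mod 360° = 306.9271° = 5.356889 rad, β = (θ_goal − ψ) mod 360° = 50.7271° = 0.885355 rad.
Common terms: sin α = -0.799400, cos α = 0.600799, sin β = 0.774140, cos β = 0.633015, cos(α−β) = -0.238533, d² = 26.446755. Work in radians in the unit-radius frame; every candidate has L = ρ·(t + p + q).
LSL: p² = 2 + d² − 2cos(α−β) + 2d(sin α − sin β) = 12.739517; p = √p² = 3.569246; φ = atan2(cos β − cos α, d + sin α − sin β) = 0.009026 rad; t = (φ − α) mod 2π = 0.935323 rad, q = (β − φ) mod 2π = 0.876329 rad → L = 6.15·(0.935323 + 3.569246 + 0.876329) = 6.15·5.380898 = 33.092521 m
RSR: p² = 2 + d² − 2cos(α−β) + 2d(sin β − sin α) = 45.108127; p = √p² = 6.716258; φ = atan2(cos α − cos β, d − sin α + sin β) = -0.004797 rad; t = (α − φ) mod 2π = 5.361685 rad, q = (φ − β) mod 2π = 5.393033 rad → L = 6.15·(5.361685 + 6.716258 + 5.393033) = 6.15·17.470977 = 107.446510 m
LSR: p² = d² − 2 + 2cos(α−β) + 2d(sin α + sin β) = 23.709875; p = √p² = 4.869279; φ = atan2(−cos α − cos β, d + sin α + sin β) − atan2(−2, p) = 0.153142 rad; t = (φ − α) mod 2π = 1.079439 rad, q = (φ − β) mod 2π = 5.550972 rad → L = 6.15·(1.079439 + 4.869279 + 5.550972) = 6.15·11.499690 = 70.723092 m
RSL: p² = d² − 2 + 2cos(α−β) − 2d(sin α + sin β) = 24.229502; p = √p² = 4.922347; φ = atan2(cos α + cos β, d − sin α − sin β) − atan2(2, p) = -0.151576 rad; t = (α − φ) mod 2π = 5.508465 rad, q = (β − φ) mod 2π = 1.036931 rad → L = 6.15·(5.508465 + 4.922347 + 1.036931) = 6.15·11.467743 = 70.526617 m
RLR: c = (6 − d² + 2cos(α−β) + 2d(sin α − sin β))/8 = -4.638516, |c| > 1 → infeasible
LRL: c = (6 − d² + 2cos(α−β) − 2d(sin α − sin β))/8 = -0.592440; p = 2π − arccos c = 4.078305 rad; φ = atan2(cos β − cos α, d + sin α − sin β) = 0.009026 rad; t = (φ − α + p/2) mod 2π = 2.974475 rad, q = (β − α − t + p) mod 2π = 2.915482 rad → L = 6.15·(2.974475 + 4.078305 + 2.915482) = 6.15·9.968262 = 61.304813 m
Shortest: LSL with L = 33.092521 m ≈ 33.0925 m

33.0925 m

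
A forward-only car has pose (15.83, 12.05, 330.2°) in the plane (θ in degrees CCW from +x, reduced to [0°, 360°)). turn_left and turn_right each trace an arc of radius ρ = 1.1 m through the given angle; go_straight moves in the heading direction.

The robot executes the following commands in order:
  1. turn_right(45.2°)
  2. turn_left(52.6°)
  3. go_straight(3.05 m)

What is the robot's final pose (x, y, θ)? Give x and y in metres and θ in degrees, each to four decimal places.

set_pose: (x, y, θ) = (15.8300, 12.0500, 330.2000°), ρ = 1.1
turn_right(45.2°): centre at ρ to the right, rotate −45.2° → (16.3458, 11.3802, 285.0000°)
turn_left(52.6°): centre at ρ to the left, rotate +52.6° → (16.9892, 10.6479, 337.6000°)
go_straight(3.05): x += 3.05·cos θ, y += 3.05·sin θ → (19.8091, 9.4856, 337.6000°)

(19.8091, 9.4856, 337.6000°)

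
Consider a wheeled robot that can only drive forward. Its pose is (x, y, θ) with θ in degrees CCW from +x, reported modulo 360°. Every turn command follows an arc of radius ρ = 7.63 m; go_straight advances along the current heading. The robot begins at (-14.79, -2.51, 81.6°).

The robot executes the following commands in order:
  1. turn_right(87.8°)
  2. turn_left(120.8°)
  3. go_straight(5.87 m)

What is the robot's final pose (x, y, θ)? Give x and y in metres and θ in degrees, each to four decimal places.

(-1.0999, 20.0596, 114.6000°)

set_pose: (x, y, θ) = (-14.7900, -2.5100, 81.6000°), ρ = 7.63
turn_right(87.8°): centre at ρ to the right, rotate −87.8° → (-6.4178, 3.9608, -6.2000° ≡ 353.8000°)
turn_left(120.8°): centre at ρ to the left, rotate +120.8° → (1.3437, 14.7224, 474.6000° ≡ 114.6000°)
go_straight(5.87): x += 5.87·cos θ, y += 5.87·sin θ → (-1.0999, 20.0596, 114.6000°)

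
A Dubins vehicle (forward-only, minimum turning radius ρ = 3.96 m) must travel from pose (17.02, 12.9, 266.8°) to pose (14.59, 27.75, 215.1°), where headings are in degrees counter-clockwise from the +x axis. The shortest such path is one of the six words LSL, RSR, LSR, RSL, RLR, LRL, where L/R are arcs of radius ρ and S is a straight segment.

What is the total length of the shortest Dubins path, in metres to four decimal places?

Let ψ = atan2(Δy, Δx) = atan2(14.85, -2.43) = 99.2933° be the start→goal bearing.
Normalize: d = |goal − start| / ρ = 15.047505/3.96 = 3.799875, α = (θ_start − ψ) mod 360° = 167.5067° = 2.923543 rad, β = (θ_goal − ψ) mod 360° = 115.8067° = 2.021208 rad.
Common terms: sin α = 0.216326, cos α = -0.976321, sin β = 0.900268, cos β = -0.435336, cos(α−β) = 0.619779, d² = 14.439050. Work in radians in the unit-radius frame; every candidate has L = ρ·(t + p + q).
LSL: p² = 2 + d² − 2cos(α−β) + 2d(sin α − sin β) = 10.001701; p = √p² = 3.162547; φ = atan2(cos β − cos α, d + sin α − sin β) = 0.171905 rad; t = (φ − α) mod 2π = 3.531547 rad, q = (β − φ) mod 2π = 1.849303 rad → L = 3.96·(3.531547 + 3.162547 + 1.849303) = 3.96·8.543397 = 33.831851 m
RSR: p² = 2 + d² − 2cos(α−β) + 2d(sin β − sin α) = 20.397282; p = √p² = 4.516335; φ = atan2(cos α − cos β, d − sin α + sin β) = -0.120072 rad; t = (α − φ) mod 2π = 3.043616 rad, q = (φ − β) mod 2π = 4.141905 rad → L = 3.96·(3.043616 + 4.516335 + 4.141905) = 3.96·11.701856 = 46.339348 m
LSR: p² = d² − 2 + 2cos(α−β) + 2d(sin α + sin β) = 22.164439; p = √p² = 4.707912; φ = atan2(−cos α − cos β, d + sin α + sin β) − atan2(−2, p) = 0.681322 rad; t = (φ − α) mod 2π = 4.040964 rad, q = (φ − β) mod 2π = 4.943299 rad → L = 3.96·(4.040964 + 4.707912 + 4.943299) = 3.96·13.692176 = 54.221015 m
RSL: p² = d² − 2 + 2cos(α−β) − 2d(sin α + sin β) = 5.192776; p = √p² = 2.278766; φ = atan2(cos α + cos β, d − sin α − sin β) − atan2(2, p) = -1.204643 rad; t = (α − φ) mod 2π = 4.128186 rad, q = (β − φ) mod 2π = 3.225851 rad → L = 3.96·(4.128186 + 2.278766 + 3.225851) = 3.96·9.632804 = 38.145903 m
RLR: c = (6 − d² + 2cos(α−β) + 2d(sin α − sin β))/8 = -1.549660, |c| > 1 → infeasible
LRL: c = (6 − d² + 2cos(α−β) − 2d(sin α − sin β))/8 = -0.250213; p = 2π − arccos c = 4.459489 rad; φ = atan2(cos β − cos α, d + sin α − sin β) = 0.171905 rad; t = (φ − α + p/2) mod 2π = 5.761292 rad, q = (β − α − t + p) mod 2π = 4.079047 rad → L = 3.96·(5.761292 + 4.459489 + 4.079047) = 3.96·14.299828 = 56.627320 m
Shortest: LSL with L = 33.831851 m ≈ 33.8319 m

33.8319 m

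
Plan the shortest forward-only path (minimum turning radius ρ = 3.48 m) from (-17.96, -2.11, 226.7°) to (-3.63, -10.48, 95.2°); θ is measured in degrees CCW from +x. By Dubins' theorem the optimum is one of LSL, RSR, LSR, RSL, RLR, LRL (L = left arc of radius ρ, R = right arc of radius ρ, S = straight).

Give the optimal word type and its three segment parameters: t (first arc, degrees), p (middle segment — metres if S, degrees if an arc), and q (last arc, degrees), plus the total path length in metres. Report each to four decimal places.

LSL: t = 96.2107°, p = 10.4447 m, q = 132.2893°, L = 24.3232 m

Let ψ = atan2(Δy, Δx) = atan2(-8.37, 14.33) = -30.2887° be the start→goal bearing.
Normalize: d = |goal − start| / ρ = 16.595355/3.48 = 4.768780, α = (θ_start − ψ) mod 360° = 256.9887° = 4.485300 rad, β = (θ_goal − ψ) mod 360° = 125.4887° = 2.190192 rad.
Common terms: sin α = -0.974326, cos α = -0.225142, sin β = 0.814230, cos β = -0.580543, cos(α−β) = -0.662620, d² = 22.741264. Work in radians in the unit-radius frame; every candidate has L = ρ·(t + p + q).
LSL: p² = 2 + d² − 2cos(α−β) + 2d(sin α − sin β) = 9.008049; p = √p² = 3.001341; φ = atan2(cos β − cos α, d + sin α − sin β) = -0.118692 rad; t = (φ − α) mod 2π = 1.679193 rad, q = (β − φ) mod 2π = 2.308884 rad → L = 3.48·(1.679193 + 3.001341 + 2.308884) = 3.48·6.989418 = 24.323176 m
RSR: p² = 2 + d² − 2cos(α−β) + 2d(sin β − sin α) = 43.124959; p = √p² = 6.566960; φ = atan2(cos α − cos β, d − sin α + sin β) = 0.054146 rad; t = (α − φ) mod 2π = 4.431154 rad, q = (φ − β) mod 2π = 4.147139 rad → L = 3.48·(4.431154 + 6.566960 + 4.147139) = 3.48·15.145253 = 52.705480 m
LSR: p² = d² − 2 + 2cos(α−β) + 2d(sin α + sin β) = 17.889096; p = √p² = 4.229550; φ = atan2(−cos α − cos β, d + sin α + sin β) − atan2(−2, p) = 0.614774 rad; t = (φ − α) mod 2π = 2.412659 rad, q = (φ − β) mod 2π = 4.707767 rad → L = 3.48·(2.412659 + 4.229550 + 4.707767) = 3.48·11.349977 = 39.497920 m
RSL: p² = d² − 2 + 2cos(α−β) − 2d(sin α + sin β) = 20.942951; p = √p² = 4.576347; φ = atan2(cos α + cos β, d − sin α − sin β) − atan2(2, p) = -0.574045 rad; t = (α − φ) mod 2π = 5.059345 rad, q = (β − φ) mod 2π = 2.764237 rad → L = 3.48·(5.059345 + 4.576347 + 2.764237) = 3.48·12.399928 = 43.151751 m
RLR: c = (6 − d² + 2cos(α−β) + 2d(sin α − sin β))/8 = -4.390620, |c| > 1 → infeasible
LRL: c = (6 − d² + 2cos(α−β) − 2d(sin α − sin β))/8 = -0.126006; p = 2π − arccos c = 4.586047 rad; φ = atan2(cos β − cos α, d + sin α − sin β) = -0.118692 rad; t = (φ − α + p/2) mod 2π = 3.972217 rad, q = (β − α − t + p) mod 2π = 4.601908 rad → L = 3.48·(3.972217 + 4.586047 + 4.601908) = 3.48·13.160171 = 45.797397 m
Shortest: LSL with L = 24.323176 m ≈ 24.3232 m
Convert LSL to answer units (arcs ×180/π): t = 1.679193·180/π = 96.2107°, p = ρ·p = 3.48·3.001341 = 10.4447 m, q = 2.308884·180/π = 132.2893°, L = 24.3232 m.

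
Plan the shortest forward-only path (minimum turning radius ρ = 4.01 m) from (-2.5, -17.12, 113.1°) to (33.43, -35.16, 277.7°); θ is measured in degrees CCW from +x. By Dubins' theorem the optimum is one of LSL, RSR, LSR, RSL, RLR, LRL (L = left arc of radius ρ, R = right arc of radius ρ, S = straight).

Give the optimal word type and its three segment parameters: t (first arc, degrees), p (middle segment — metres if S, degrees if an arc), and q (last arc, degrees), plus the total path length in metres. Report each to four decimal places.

Let ψ = atan2(Δy, Δx) = atan2(-18.04, 35.93) = -26.6607° be the start→goal bearing.
Normalize: d = |goal − start| / ρ = 40.204558/4.01 = 10.026074, α = (θ_start − ψ) mod 360° = 139.7607° = 2.439284 rad, β = (θ_goal − ψ) mod 360° = 304.3607° = 5.312095 rad.
Common terms: sin α = 0.645982, cos α = -0.763353, sin β = -0.825501, cos β = 0.564400, cos(α−β) = -0.964095, d² = 100.522167. Work in radians in the unit-radius frame; every candidate has L = ρ·(t + p + q).
LSL: p² = 2 + d² − 2cos(α−β) + 2d(sin α − sin β) = 133.956762; p = √p² = 11.573969; φ = atan2(cos β − cos α, d + sin α − sin β) = 0.114972 rad; t = (φ − α) mod 2π = 3.958874 rad, q = (β − φ) mod 2π = 5.197123 rad → L = 4.01·(3.958874 + 11.573969 + 5.197123) = 4.01·20.729966 = 83.127165 m
RSR: p² = 2 + d² − 2cos(α−β) + 2d(sin β − sin α) = 74.943954; p = √p² = 8.657018; φ = atan2(cos α − cos β, d − sin α + sin β) = -0.153981 rad; t = (α − φ) mod 2π = 2.593264 rad, q = (φ − β) mod 2π = 0.817109 rad → L = 4.01·(2.593264 + 8.657018 + 0.817109) = 4.01·12.067391 = 48.390238 m
LSR: p² = d² − 2 + 2cos(α−β) + 2d(sin α + sin β) = 92.994230; p = √p² = 9.643352; φ = atan2(−cos α − cos β, d + sin α + sin β) − atan2(−2, p) = 0.224700 rad; t = (φ − α) mod 2π = 4.068602 rad, q = (φ − β) mod 2π = 1.195790 rad → L = 4.01·(4.068602 + 9.643352 + 1.195790) = 4.01·14.907744 = 59.780052 m
RSL: p² = d² − 2 + 2cos(α−β) − 2d(sin α + sin β) = 100.193722; p = √p² = 10.009681; φ = atan2(cos α + cos β, d − sin α − sin β) − atan2(2, p) = -0.216702 rad; t = (α − φ) mod 2π = 2.655985 rad, q = (β − φ) mod 2π = 5.528797 rad → L = 4.01·(2.655985 + 10.009681 + 5.528797) = 4.01·18.194463 = 72.959798 m
RLR: c = (6 − d² + 2cos(α−β) + 2d(sin α − sin β))/8 = -8.367994, |c| > 1 → infeasible
LRL: c = (6 − d² + 2cos(α−β) − 2d(sin α − sin β))/8 = -15.744595, |c| > 1 → infeasible
Shortest: RSR with L = 48.390238 m ≈ 48.3902 m
Convert RSR to answer units (arcs ×180/π): t = 2.593264·180/π = 148.5831°, p = ρ·p = 4.01·8.657018 = 34.7146 m, q = 0.817109·180/π = 46.8169°, L = 48.3902 m.

RSR: t = 148.5831°, p = 34.7146 m, q = 46.8169°, L = 48.3902 m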